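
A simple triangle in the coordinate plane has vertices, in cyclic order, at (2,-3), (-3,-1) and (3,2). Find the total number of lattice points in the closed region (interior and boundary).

The shoelace formula gives twice the area as |[2·(-1) − (-3)·(-3)] + [(-3)·2 − 3·(-1)] + [3·(-3) − 2·2]| = 27, so the area is 27/2.
Along each edge there are gcd(|Δx|,|Δy|)+1 lattice points, so counting each shared vertex once the boundary has gcd(5,2) + gcd(6,3) + gcd(1,5) = 1+3+1 = 5.
Pick's theorem gives I = A − B/2 + 1 = 27/2 − 5/2 + 1 = 12, so the closed region contains I + B = 12 + 5 = 17 lattice points.

17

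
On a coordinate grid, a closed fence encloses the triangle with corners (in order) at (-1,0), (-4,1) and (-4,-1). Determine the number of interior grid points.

2

The shoelace formula gives twice the area as |[(-1)·1 − (-4)·0] + [(-4)·(-1) − (-4)·1] + [(-4)·0 − (-1)·(-1)]| = 6, so the area is 3.
The number of boundary lattice points is Σ gcd(|Δx|,|Δy|) = gcd(3,1) + gcd(0,2) + gcd(3,1) = 1+2+1 = 4.
By Pick's theorem A = I + B/2 − 1, so I = 3 − 4/2 + 1 = 2.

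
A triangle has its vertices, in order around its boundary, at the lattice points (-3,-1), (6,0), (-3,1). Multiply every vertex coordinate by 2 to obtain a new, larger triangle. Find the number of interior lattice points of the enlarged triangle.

Using the shoelace formula, 2A = |[(-3)·0 − 6·(-1)] + [6·1 − (-3)·0] + [(-3)·(-1) − (-3)·1]| = 18, so the area is 9.
Summing gcd(|Δx|,|Δy|) over the edges gives the boundary count: gcd(9,1) + gcd(9,1) + gcd(0,2) = 1+1+2 = 4.
Scaling by 2 multiplies the area by 2² = 4 (so the new area is 36) and multiplies the boundary lattice-point count by 2, giving 8.
By Pick's theorem, the interior count of the dilated polygon is 36 − 8/2 + 1 = 33.

33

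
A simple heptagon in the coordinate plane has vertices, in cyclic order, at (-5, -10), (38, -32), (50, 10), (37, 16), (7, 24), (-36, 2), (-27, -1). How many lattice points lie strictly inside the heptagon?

2473

Using the shoelace formula, 2A = |[(-5)·(-32) − 38·(-10)] + [38·10 − 50·(-32)] + [50·16 − 37·10] + [37·24 − 7·16] + [7·2 − (-36)·24] + [(-36)·(-1) − (-27)·2] + [(-27)·(-10) − (-5)·(-1)]| = 4959, so the area is 4959/2.
The number of boundary lattice points is Σ gcd(|Δx|,|Δy|) = gcd(43,22) + gcd(12,42) + gcd(13,6) + gcd(30,8) + gcd(43,22) + gcd(9,3) + gcd(22,9) = 1+6+1+2+1+3+1 = 15.
By Pick's theorem A = I + B/2 − 1, so I = 4959/2 − 15/2 + 1 = 2473.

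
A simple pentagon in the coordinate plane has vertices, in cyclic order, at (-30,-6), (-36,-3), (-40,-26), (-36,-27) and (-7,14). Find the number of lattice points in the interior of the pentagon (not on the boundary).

The shoelace formula gives twice the area as |((-30)·(-3) − (-36)·(-6)) + ((-36)·(-26) − (-40)·(-3)) + ((-40)·(-27) − (-36)·(-26)) + ((-36)·14 − (-7)·(-27)) + ((-7)·(-6) − (-30)·14)| = 603, so the area is 301.5.
Summing gcd(|Δx|,|Δy|) over the edges gives the boundary count: gcd(6,3) + gcd(4,23) + gcd(4,1) + gcd(29,41) + gcd(23,20) = 3+1+1+1+1 = 7.
Pick's theorem gives I = A − B/2 + 1 = 301.5 − 7/2 + 1 = 299.

299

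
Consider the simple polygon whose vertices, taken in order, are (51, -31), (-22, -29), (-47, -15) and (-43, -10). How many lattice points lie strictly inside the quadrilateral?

By the shoelace formula, twice the signed area is |[51·(-29) − (-22)·(-31)] + [(-22)·(-15) − (-47)·(-29)] + [(-47)·(-10) − (-43)·(-15)] + [(-43)·(-31) − 51·(-10)]| = 1526, so the area is 763.
Summing gcd(|Δx|,|Δy|) over the edges gives the boundary count: gcd(73,2) + gcd(25,14) + gcd(4,5) + gcd(94,21) = 1+1+1+1 = 4.
By Pick's theorem A = I + B/2 − 1, so I = 763 − 4/2 + 1 = 762.

762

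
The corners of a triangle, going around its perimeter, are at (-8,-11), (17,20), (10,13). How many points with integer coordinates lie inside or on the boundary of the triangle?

By the shoelace formula, twice the signed area is |[(-8)·20 − 17·(-11)] + [17·13 − 10·20] + [10·(-11) − (-8)·13]| = 42, so the area is 21.
The number of boundary lattice points is Σ gcd(|Δx|,|Δy|) = gcd(25,31) + gcd(7,7) + gcd(18,24) = 1+7+6 = 14.
Pick's theorem gives I = A − B/2 + 1 = 21 − 14/2 + 1 = 15, so the closed region contains I + B = 15 + 14 = 29 lattice points.

29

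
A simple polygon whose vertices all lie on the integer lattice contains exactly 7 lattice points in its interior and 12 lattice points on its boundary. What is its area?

12

By Pick's theorem, A = I + B/2 − 1 = 7 + 12/2 − 1 = 12.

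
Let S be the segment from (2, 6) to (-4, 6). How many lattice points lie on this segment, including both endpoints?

7

The number of lattice points on a segment between lattice points is gcd(|Δx|,|Δy|) + 1 = gcd(6,0) + 1 = 6 + 1 = 7.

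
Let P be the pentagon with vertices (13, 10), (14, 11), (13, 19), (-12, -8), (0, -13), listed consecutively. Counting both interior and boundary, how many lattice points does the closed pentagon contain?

291

By the shoelace formula, twice the signed area is |[13·11 − 14·10] + [14·19 − 13·11] + [13·(-8) − (-12)·19] + [(-12)·(-13) − 0·(-8)] + [0·10 − 13·(-13)]| = 575, so the area is 575/2.
The number of boundary lattice points is Σ gcd(|Δx|,|Δy|) = gcd(1,1) + gcd(1,8) + gcd(25,27) + gcd(12,5) + gcd(13,23) = 1+1+1+1+1 = 5.
Pick's theorem gives I = A − B/2 + 1 = 575/2 − 5/2 + 1 = 286, so the closed region contains I + B = 286 + 5 = 291 lattice points.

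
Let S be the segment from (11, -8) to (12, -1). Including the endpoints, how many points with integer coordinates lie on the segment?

2

The number of lattice points on a segment between lattice points is gcd(|Δx|,|Δy|) + 1 = gcd(1,7) + 1 = 1 + 1 = 2.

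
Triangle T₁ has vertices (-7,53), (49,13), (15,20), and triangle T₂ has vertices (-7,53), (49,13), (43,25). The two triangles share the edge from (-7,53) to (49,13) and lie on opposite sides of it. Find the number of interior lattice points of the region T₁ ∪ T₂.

The union is the simple quadrilateral with vertices (-7,53), (15,20), (49,13), (43,25) in order.
By the shoelace formula, twice the signed area is |((-7)·20 − 15·53) + (15·13 − 49·20) + (49·25 − 43·13) + (43·53 − (-7)·25)| = 1400, so the area is 700.
The number of boundary lattice points is Σ gcd(|Δx|,|Δy|) = gcd(22,33) + gcd(34,7) + gcd(6,12) + gcd(50,28) = 11+1+6+2 = 20.
By Pick's theorem I = A − B/2 + 1 = 700 − 20/2 + 1 = 691.

691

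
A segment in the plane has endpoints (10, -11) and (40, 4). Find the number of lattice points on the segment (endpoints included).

The number of lattice points on a segment between lattice points is gcd(|Δx|,|Δy|) + 1 = gcd(30,15) + 1 = 15 + 1 = 16.

16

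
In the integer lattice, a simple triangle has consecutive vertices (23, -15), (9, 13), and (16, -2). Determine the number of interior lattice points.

0

The shoelace formula gives twice the area as |(23·13 − 9·(-15)) + (9·(-2) − 16·13) + (16·(-15) − 23·(-2))| = 14, so the area is 7.
The number of boundary lattice points is Σ gcd(|Δx|,|Δy|) = gcd(14,28) + gcd(7,15) + gcd(7,13) = 14+1+1 = 16.
By Pick's theorem A = I + B/2 − 1, so I = 7 − 16/2 + 1 = 0.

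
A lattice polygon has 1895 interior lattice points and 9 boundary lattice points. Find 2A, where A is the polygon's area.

Pick's theorem states A = I + B/2 − 1, so A = 1895 + 9/2 − 1 = 3797/2.
Hence 2A = 3797.

3797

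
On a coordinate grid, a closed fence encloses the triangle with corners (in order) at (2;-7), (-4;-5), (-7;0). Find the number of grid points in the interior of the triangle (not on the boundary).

By the shoelace formula, twice the signed area is |[2·(-5) − (-4)·(-7)] + [(-4)·0 − (-7)·(-5)] + [(-7)·(-7) − 2·0]| = 24, so the area is 12.
Along each edge there are gcd(|Δx|,|Δy|)+1 lattice points, so counting each shared vertex once the boundary has gcd(6,2) + gcd(3,5) + gcd(9,7) = 2+1+1 = 4.
Pick's theorem gives I = A − B/2 + 1 = 12 − 4/2 + 1 = 11.

11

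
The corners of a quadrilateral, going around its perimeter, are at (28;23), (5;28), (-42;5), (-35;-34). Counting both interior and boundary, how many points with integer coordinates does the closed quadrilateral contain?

1814

Using the shoelace formula, 2A = |(28·28 − 5·23) + (5·5 − (-42)·28) + ((-42)·(-34) − (-35)·5) + ((-35)·23 − 28·(-34))| = 3620, so the area is 1810.
Along each edge there are gcd(|Δx|,|Δy|)+1 lattice points, so counting each shared vertex once the boundary has gcd(23,5) + gcd(47,23) + gcd(7,39) + gcd(63,57) = 1+1+1+3 = 6.
Pick's theorem gives I = A − B/2 + 1 = 1810 − 6/2 + 1 = 1808, so the closed region contains I + B = 1808 + 6 = 1814 lattice points.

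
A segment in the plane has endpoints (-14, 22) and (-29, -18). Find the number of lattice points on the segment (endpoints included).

6

The number of lattice points on a segment between lattice points is gcd(|Δx|,|Δy|) + 1 = gcd(15,40) + 1 = 5 + 1 = 6.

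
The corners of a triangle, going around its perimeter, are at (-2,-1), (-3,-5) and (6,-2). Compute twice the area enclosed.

By the shoelace formula, twice the signed area is |[(-2)·(-5) − (-3)·(-1)] + [(-3)·(-2) − 6·(-5)] + [6·(-1) − (-2)·(-2)]| = 33, so the area is 33/2.

33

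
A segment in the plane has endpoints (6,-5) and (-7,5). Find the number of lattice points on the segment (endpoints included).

The number of lattice points on a segment between lattice points is gcd(|Δx|,|Δy|) + 1 = gcd(13,10) + 1 = 1 + 1 = 2.

2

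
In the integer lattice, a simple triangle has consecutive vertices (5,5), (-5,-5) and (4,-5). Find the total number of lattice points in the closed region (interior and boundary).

Using the shoelace formula, 2A = |[5·(-5) − (-5)·5] + [(-5)·(-5) − 4·(-5)] + [4·5 − 5·(-5)]| = 90, so the area is 45.
Summing gcd(|Δx|,|Δy|) over the edges gives the boundary count: gcd(10,10) + gcd(9,0) + gcd(1,10) = 10+9+1 = 20.
Pick's theorem gives I = A − B/2 + 1 = 45 − 20/2 + 1 = 36, so the closed region contains I + B = 36 + 20 = 56 lattice points.

56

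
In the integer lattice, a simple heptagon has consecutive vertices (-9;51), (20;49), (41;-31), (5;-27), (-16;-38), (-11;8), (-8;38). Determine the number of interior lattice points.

Using the shoelace formula, 2A = |((-9)·49 − 20·51) + (20·(-31) − 41·49) + (41·(-27) − 5·(-31)) + (5·(-38) − (-16)·(-27)) + ((-16)·8 − (-11)·(-38)) + ((-11)·38 − (-8)·8) + ((-8)·51 − (-9)·38)| = 6630, so the area is 3315.
Summing gcd(|Δx|,|Δy|) over the edges gives the boundary count: gcd(29,2) + gcd(21,80) + gcd(36,4) + gcd(21,11) + gcd(5,46) + gcd(3,30) + gcd(1,13) = 1+1+4+1+1+3+1 = 12.
Pick's theorem gives I = A − B/2 + 1 = 3315 − 12/2 + 1 = 3310.

3310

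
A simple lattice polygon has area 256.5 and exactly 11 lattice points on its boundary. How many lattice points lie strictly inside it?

252

Pick's theorem A = I + B/2 − 1 rearranges to I = A − B/2 + 1 = 256.5 − 11/2 + 1 = 252.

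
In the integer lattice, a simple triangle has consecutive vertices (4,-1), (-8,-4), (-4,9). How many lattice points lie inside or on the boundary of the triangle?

Using the shoelace formula, 2A = |[4·(-4) − (-8)·(-1)] + [(-8)·9 − (-4)·(-4)] + [(-4)·(-1) − 4·9]| = 144, so the area is 72.
Along each edge there are gcd(|Δx|,|Δy|)+1 lattice points, so counting each shared vertex once the boundary has gcd(12,3) + gcd(4,13) + gcd(8,10) = 3+1+2 = 6.
Pick's theorem gives I = A − B/2 + 1 = 72 − 6/2 + 1 = 70, so the closed region contains I + B = 70 + 6 = 76 lattice points.

76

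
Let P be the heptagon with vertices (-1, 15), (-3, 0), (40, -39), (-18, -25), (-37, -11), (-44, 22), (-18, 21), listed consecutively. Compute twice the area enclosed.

Using the shoelace formula, 2A = |((-1)·0 − (-3)·15) + ((-3)·(-39) − 40·0) + (40·(-25) − (-18)·(-39)) + ((-18)·(-11) − (-37)·(-25)) + ((-37)·22 − (-44)·(-11)) + ((-44)·21 − (-18)·22) + ((-18)·15 − (-1)·21)| = 4342, so the area is 2171.

4342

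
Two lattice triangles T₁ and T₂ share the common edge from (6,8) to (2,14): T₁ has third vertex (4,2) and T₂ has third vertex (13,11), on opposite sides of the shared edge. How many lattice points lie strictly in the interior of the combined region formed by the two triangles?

43

The union is the simple quadrilateral with vertices (6,8), (4,2), (2,14), (13,11) in order.
The shoelace formula gives twice the area as |[6·2 − 4·8] + [4·14 − 2·2] + [2·11 − 13·14] + [13·8 − 6·11]| = 90, so the area is 45.
Along each edge there are gcd(|Δx|,|Δy|)+1 lattice points, so counting each shared vertex once the boundary has gcd(2,6) + gcd(2,12) + gcd(11,3) + gcd(7,3) = 2+2+1+1 = 6.
By Pick's theorem I = A − B/2 + 1 = 45 − 6/2 + 1 = 43.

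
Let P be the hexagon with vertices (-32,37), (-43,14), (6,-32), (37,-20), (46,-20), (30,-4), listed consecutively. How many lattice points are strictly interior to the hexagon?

2525

By the shoelace formula, twice the signed area is |((-32)·14 − (-43)·37) + ((-43)·(-32) − 6·14) + (6·(-20) − 37·(-32)) + (37·(-20) − 46·(-20)) + (46·(-4) − 30·(-20)) + (30·37 − (-32)·(-4))| = 5077, so the area is 2538.5.
Along each edge there are gcd(|Δx|,|Δy|)+1 lattice points, so counting each shared vertex once the boundary has gcd(11,23) + gcd(49,46) + gcd(31,12) + gcd(9,0) + gcd(16,16) + gcd(62,41) = 1+1+1+9+16+1 = 29.
By Pick's theorem A = I + B/2 − 1, so I = 2538.5 − 29/2 + 1 = 2525.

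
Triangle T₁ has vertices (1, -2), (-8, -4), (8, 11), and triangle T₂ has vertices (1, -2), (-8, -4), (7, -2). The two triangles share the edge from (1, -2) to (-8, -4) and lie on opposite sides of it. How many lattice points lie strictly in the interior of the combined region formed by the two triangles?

54

The union is the simple quadrilateral with vertices (1, -2), (8, 11), (-8, -4), (7, -2) in order.
Using the shoelace formula, 2A = |[1·11 − 8·(-2)] + [8·(-4) − (-8)·11] + [(-8)·(-2) − 7·(-4)] + [7·(-2) − 1·(-2)]| = 115, so the area is 115/2.
The number of boundary lattice points is Σ gcd(|Δx|,|Δy|) = gcd(7,13) + gcd(16,15) + gcd(15,2) + gcd(6,0) = 1+1+1+6 = 9.
By Pick's theorem I = A − B/2 + 1 = 115/2 − 9/2 + 1 = 54.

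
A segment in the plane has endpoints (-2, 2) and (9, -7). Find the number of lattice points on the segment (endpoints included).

2

The number of lattice points on a segment between lattice points is gcd(|Δx|,|Δy|) + 1 = gcd(11,9) + 1 = 1 + 1 = 2.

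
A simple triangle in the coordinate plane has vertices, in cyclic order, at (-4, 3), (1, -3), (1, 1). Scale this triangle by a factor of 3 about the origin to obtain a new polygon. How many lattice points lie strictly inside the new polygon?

The shoelace formula gives twice the area as |((-4)·(-3) − 1·3) + (1·1 − 1·(-3)) + (1·3 − (-4)·1)| = 20, so the area is 10.
Along each edge there are gcd(|Δx|,|Δy|)+1 lattice points, so counting each shared vertex once the boundary has gcd(5,6) + gcd(0,4) + gcd(5,2) = 1+4+1 = 6.
Scaling by 3 multiplies the area by 3² = 9 (so the new area is 90) and multiplies the boundary lattice-point count by 3, giving 18.
By Pick's theorem, the interior count of the dilated polygon is 90 − 18/2 + 1 = 82.

82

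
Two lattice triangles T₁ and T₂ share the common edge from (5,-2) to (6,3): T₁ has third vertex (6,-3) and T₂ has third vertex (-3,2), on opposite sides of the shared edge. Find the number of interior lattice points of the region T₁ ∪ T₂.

20

The union is the simple quadrilateral with vertices (5,-2), (6,-3), (6,3), (-3,2) in order.
By the shoelace formula, twice the signed area is |[5·(-3) − 6·(-2)] + [6·3 − 6·(-3)] + [6·2 − (-3)·3] + [(-3)·(-2) − 5·2]| = 50, so the area is 25.
The number of boundary lattice points is Σ gcd(|Δx|,|Δy|) = gcd(1,1) + gcd(0,6) + gcd(9,1) + gcd(8,4) = 1+6+1+4 = 12.
By Pick's theorem I = A − B/2 + 1 = 25 − 12/2 + 1 = 20.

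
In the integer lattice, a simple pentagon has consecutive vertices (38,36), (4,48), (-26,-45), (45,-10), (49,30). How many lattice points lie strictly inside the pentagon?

3744

Using the shoelace formula, 2A = |[38·48 − 4·36] + [4·(-45) − (-26)·48] + [(-26)·(-10) − 45·(-45)] + [45·30 − 49·(-10)] + [49·36 − 38·30]| = 7497, so the area is 3748.5.
The number of boundary lattice points is Σ gcd(|Δx|,|Δy|) = gcd(34,12) + gcd(30,93) + gcd(71,35) + gcd(4,40) + gcd(11,6) = 2+3+1+4+1 = 11.
By Pick's theorem A = I + B/2 − 1, so I = 3748.5 − 11/2 + 1 = 3744.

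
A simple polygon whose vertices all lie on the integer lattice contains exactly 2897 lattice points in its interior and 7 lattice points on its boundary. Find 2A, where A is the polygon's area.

5799

By Pick's theorem, A = I + B/2 − 1 = 2897 + 7/2 − 1 = 5799/2.
Hence 2A = 5799.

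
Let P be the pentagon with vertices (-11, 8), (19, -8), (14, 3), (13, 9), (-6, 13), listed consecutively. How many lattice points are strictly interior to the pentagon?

251

The shoelace formula gives twice the area as |[(-11)·(-8) − 19·8] + [19·3 − 14·(-8)] + [14·9 − 13·3] + [13·13 − (-6)·9] + [(-6)·8 − (-11)·13]| = 510, so the area is 255.
Along each edge there are gcd(|Δx|,|Δy|)+1 lattice points, so counting each shared vertex once the boundary has gcd(30,16) + gcd(5,11) + gcd(1,6) + gcd(19,4) + gcd(5,5) = 2+1+1+1+5 = 10.
By Pick's theorem A = I + B/2 − 1, so I = 255 − 10/2 + 1 = 251.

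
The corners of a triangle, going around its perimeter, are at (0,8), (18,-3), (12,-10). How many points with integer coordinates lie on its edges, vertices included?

The number of boundary lattice points is Σ gcd(|Δx|,|Δy|) = gcd(18,11) + gcd(6,7) + gcd(12,18) = 1+1+6 = 8.

8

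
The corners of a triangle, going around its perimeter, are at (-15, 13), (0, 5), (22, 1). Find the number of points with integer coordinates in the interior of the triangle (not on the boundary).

The shoelace formula gives twice the area as |((-15)·5 − 0·13) + (0·1 − 22·5) + (22·13 − (-15)·1)| = 116, so the area is 58.
The number of boundary lattice points is Σ gcd(|Δx|,|Δy|) = gcd(15,8) + gcd(22,4) + gcd(37,12) = 1+2+1 = 4.
By Pick's theorem A = I + B/2 − 1, so I = 58 − 4/2 + 1 = 57.

57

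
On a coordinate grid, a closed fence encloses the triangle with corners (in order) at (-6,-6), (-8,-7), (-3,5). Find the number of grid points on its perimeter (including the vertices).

3

Along each edge there are gcd(|Δx|,|Δy|)+1 lattice points, so counting each shared vertex once the boundary has gcd(2,1) + gcd(5,12) + gcd(3,11) = 1+1+1 = 3.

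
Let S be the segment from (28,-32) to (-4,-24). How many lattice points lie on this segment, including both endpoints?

The number of lattice points on a segment between lattice points is gcd(|Δx|,|Δy|) + 1 = gcd(32,8) + 1 = 8 + 1 = 9.

9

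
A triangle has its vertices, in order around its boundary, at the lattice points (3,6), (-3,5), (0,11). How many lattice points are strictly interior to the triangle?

Using the shoelace formula, 2A = |[3·5 − (-3)·6] + [(-3)·11 − 0·5] + [0·6 − 3·11]| = 33, so the area is 33/2.
Along each edge there are gcd(|Δx|,|Δy|)+1 lattice points, so counting each shared vertex once the boundary has gcd(6,1) + gcd(3,6) + gcd(3,5) = 1+3+1 = 5.
By Pick's theorem A = I + B/2 − 1, so I = 33/2 − 5/2 + 1 = 15.

15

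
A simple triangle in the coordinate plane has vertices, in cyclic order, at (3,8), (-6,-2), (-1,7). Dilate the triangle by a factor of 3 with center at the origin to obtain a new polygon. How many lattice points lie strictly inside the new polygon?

Using the shoelace formula, 2A = |[3·(-2) − (-6)·8] + [(-6)·7 − (-1)·(-2)] + [(-1)·8 − 3·7]| = 31, so the area is 15.5.
Along each edge there are gcd(|Δx|,|Δy|)+1 lattice points, so counting each shared vertex once the boundary has gcd(9,10) + gcd(5,9) + gcd(4,1) = 1+1+1 = 3.
Scaling by 3 multiplies the area by 3² = 9 (so the new area is 139.5) and multiplies the boundary lattice-point count by 3, giving 9.
By Pick's theorem, the interior count of the dilated polygon is 139.5 − 9/2 + 1 = 136.

136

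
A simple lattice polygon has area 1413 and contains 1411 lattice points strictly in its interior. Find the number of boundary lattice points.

6

Pick's theorem gives A = I + B/2 − 1, so B = 2(A − I + 1) = 2(1413 − 1411 + 1) = 6.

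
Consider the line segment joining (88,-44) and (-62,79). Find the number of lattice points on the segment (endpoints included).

The number of lattice points on a segment between lattice points is gcd(|Δx|,|Δy|) + 1 = gcd(150,123) + 1 = 3 + 1 = 4.

4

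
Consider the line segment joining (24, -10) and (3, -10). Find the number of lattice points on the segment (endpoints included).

The number of lattice points on a segment between lattice points is gcd(|Δx|,|Δy|) + 1 = gcd(21,0) + 1 = 21 + 1 = 22.

22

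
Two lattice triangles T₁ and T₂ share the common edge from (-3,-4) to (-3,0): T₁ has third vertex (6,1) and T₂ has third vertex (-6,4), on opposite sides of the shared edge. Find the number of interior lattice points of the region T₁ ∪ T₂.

23

The union is the simple quadrilateral with vertices (-3,-4), (6,1), (-3,0), (-6,4) in order.
By the shoelace formula, twice the signed area is |[(-3)·1 − 6·(-4)] + [6·0 − (-3)·1] + [(-3)·4 − (-6)·0] + [(-6)·(-4) − (-3)·4]| = 48, so the area is 24.
The number of boundary lattice points is Σ gcd(|Δx|,|Δy|) = gcd(9,5) + gcd(9,1) + gcd(3,4) + gcd(3,8) = 1+1+1+1 = 4.
By Pick's theorem I = A − B/2 + 1 = 24 − 4/2 + 1 = 23.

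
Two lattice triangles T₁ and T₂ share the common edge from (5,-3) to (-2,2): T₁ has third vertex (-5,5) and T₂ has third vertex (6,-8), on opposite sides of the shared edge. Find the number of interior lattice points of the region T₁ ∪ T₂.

The union is the simple quadrilateral with vertices (5,-3), (-5,5), (-2,2), (6,-8) in order.
Using the shoelace formula, 2A = |(5·5 − (-5)·(-3)) + ((-5)·2 − (-2)·5) + ((-2)·(-8) − 6·2) + (6·(-3) − 5·(-8))| = 36, so the area is 18.
Along each edge there are gcd(|Δx|,|Δy|)+1 lattice points, so counting each shared vertex once the boundary has gcd(10,8) + gcd(3,3) + gcd(8,10) + gcd(1,5) = 2+3+2+1 = 8.
By Pick's theorem I = A − B/2 + 1 = 18 − 8/2 + 1 = 15.

15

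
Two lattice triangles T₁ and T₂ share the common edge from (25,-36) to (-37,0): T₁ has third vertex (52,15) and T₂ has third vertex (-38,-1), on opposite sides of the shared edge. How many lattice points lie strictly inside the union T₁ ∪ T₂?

2111

The union is the simple quadrilateral with vertices (25,-36), (52,15), (-37,0), (-38,-1) in order.
Using the shoelace formula, 2A = |[25·15 − 52·(-36)] + [52·0 − (-37)·15] + [(-37)·(-1) − (-38)·0] + [(-38)·(-36) − 25·(-1)]| = 4232, so the area is 2116.
Along each edge there are gcd(|Δx|,|Δy|)+1 lattice points, so counting each shared vertex once the boundary has gcd(27,51) + gcd(89,15) + gcd(1,1) + gcd(63,35) = 3+1+1+7 = 12.
By Pick's theorem I = A − B/2 + 1 = 2116 − 12/2 + 1 = 2111.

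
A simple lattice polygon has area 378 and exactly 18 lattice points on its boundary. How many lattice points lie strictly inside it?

370

From Pick's theorem, I = A − B/2 + 1 = 378 − 18/2 + 1 = 370.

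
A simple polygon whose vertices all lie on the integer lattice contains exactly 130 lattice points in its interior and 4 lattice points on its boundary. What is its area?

131

Pick's theorem states A = I + B/2 − 1, so A = 130 + 4/2 − 1 = 131.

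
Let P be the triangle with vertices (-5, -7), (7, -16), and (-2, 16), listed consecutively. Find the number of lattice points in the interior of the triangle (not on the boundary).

Using the shoelace formula, 2A = |[(-5)·(-16) − 7·(-7)] + [7·16 − (-2)·(-16)] + [(-2)·(-7) − (-5)·16]| = 303, so the area is 303/2.
Summing gcd(|Δx|,|Δy|) over the edges gives the boundary count: gcd(12,9) + gcd(9,32) + gcd(3,23) = 3+1+1 = 5.
Pick's theorem gives I = A − B/2 + 1 = 303/2 − 5/2 + 1 = 150.

150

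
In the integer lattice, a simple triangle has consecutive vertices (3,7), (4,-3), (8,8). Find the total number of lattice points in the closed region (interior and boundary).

28

Using the shoelace formula, 2A = |(3·(-3) − 4·7) + (4·8 − 8·(-3)) + (8·7 − 3·8)| = 51, so the area is 25.5.
Along each edge there are gcd(|Δx|,|Δy|)+1 lattice points, so counting each shared vertex once the boundary has gcd(1,10) + gcd(4,11) + gcd(5,1) = 1+1+1 = 3.
Pick's theorem gives I = A − B/2 + 1 = 25.5 − 3/2 + 1 = 25, so the closed region contains I + B = 25 + 3 = 28 lattice points.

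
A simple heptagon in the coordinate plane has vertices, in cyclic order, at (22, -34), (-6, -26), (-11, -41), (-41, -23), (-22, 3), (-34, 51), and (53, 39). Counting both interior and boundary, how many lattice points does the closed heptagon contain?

By the shoelace formula, twice the signed area is |[22·(-26) − (-6)·(-34)] + [(-6)·(-41) − (-11)·(-26)] + [(-11)·(-23) − (-41)·(-41)] + [(-41)·3 − (-22)·(-23)] + [(-22)·51 − (-34)·3] + [(-34)·39 − 53·51] + [53·(-34) − 22·39]| = 10582, so the area is 5291.
The number of boundary lattice points is Σ gcd(|Δx|,|Δy|) = gcd(28,8) + gcd(5,15) + gcd(30,18) + gcd(19,26) + gcd(12,48) + gcd(87,12) + gcd(31,73) = 4+5+6+1+12+3+1 = 32.
Pick's theorem gives I = A − B/2 + 1 = 5291 − 32/2 + 1 = 5276, so the closed region contains I + B = 5276 + 32 = 5308 lattice points.

5308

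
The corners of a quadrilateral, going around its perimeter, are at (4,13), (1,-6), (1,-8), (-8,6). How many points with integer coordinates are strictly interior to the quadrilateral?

By the shoelace formula, twice the signed area is |[4·(-6) − 1·13] + [1·(-8) − 1·(-6)] + [1·6 − (-8)·(-8)] + [(-8)·13 − 4·6]| = 225, so the area is 225/2.
The number of boundary lattice points is Σ gcd(|Δx|,|Δy|) = gcd(3,19) + gcd(0,2) + gcd(9,14) + gcd(12,7) = 1+2+1+1 = 5.
Pick's theorem gives I = A − B/2 + 1 = 225/2 − 5/2 + 1 = 111.

111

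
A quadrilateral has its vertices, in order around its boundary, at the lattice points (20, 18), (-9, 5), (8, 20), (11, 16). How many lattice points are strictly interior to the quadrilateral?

85

Using the shoelace formula, 2A = |(20·5 − (-9)·18) + ((-9)·20 − 8·5) + (8·16 − 11·20) + (11·18 − 20·16)| = 172, so the area is 86.
Along each edge there are gcd(|Δx|,|Δy|)+1 lattice points, so counting each shared vertex once the boundary has gcd(29,13) + gcd(17,15) + gcd(3,4) + gcd(9,2) = 1+1+1+1 = 4.
Pick's theorem gives I = A − B/2 + 1 = 86 − 4/2 + 1 = 85.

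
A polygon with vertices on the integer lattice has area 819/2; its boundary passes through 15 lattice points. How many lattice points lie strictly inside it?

403

From Pick's theorem, I = A − B/2 + 1 = 819/2 − 15/2 + 1 = 403.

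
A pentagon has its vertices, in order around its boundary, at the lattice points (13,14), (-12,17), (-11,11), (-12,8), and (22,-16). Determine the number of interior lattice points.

507

The shoelace formula gives twice the area as |[13·17 − (-12)·14] + [(-12)·11 − (-11)·17] + [(-11)·8 − (-12)·11] + [(-12)·(-16) − 22·8] + [22·14 − 13·(-16)]| = 1020, so the area is 510.
Along each edge there are gcd(|Δx|,|Δy|)+1 lattice points, so counting each shared vertex once the boundary has gcd(25,3) + gcd(1,6) + gcd(1,3) + gcd(34,24) + gcd(9,30) = 1+1+1+2+3 = 8.
By Pick's theorem A = I + B/2 − 1, so I = 510 − 8/2 + 1 = 507.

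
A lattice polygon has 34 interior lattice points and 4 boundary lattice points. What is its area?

35

Pick's theorem states A = I + B/2 − 1, so A = 34 + 4/2 − 1 = 35.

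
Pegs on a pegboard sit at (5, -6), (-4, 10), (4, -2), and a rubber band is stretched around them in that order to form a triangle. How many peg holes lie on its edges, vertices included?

6

The number of boundary lattice points is Σ gcd(|Δx|,|Δy|) = gcd(9,16) + gcd(8,12) + gcd(1,4) = 1+4+1 = 6.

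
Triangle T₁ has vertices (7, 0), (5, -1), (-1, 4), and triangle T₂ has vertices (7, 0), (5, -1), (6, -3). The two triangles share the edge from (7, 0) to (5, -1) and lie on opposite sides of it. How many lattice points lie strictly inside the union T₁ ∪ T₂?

The union is the simple quadrilateral with vertices (7, 0), (-1, 4), (5, -1), (6, -3) in order.
The shoelace formula gives twice the area as |[7·4 − (-1)·0] + [(-1)·(-1) − 5·4] + [5·(-3) − 6·(-1)] + [6·0 − 7·(-3)]| = 21, so the area is 10.5.
Along each edge there are gcd(|Δx|,|Δy|)+1 lattice points, so counting each shared vertex once the boundary has gcd(8,4) + gcd(6,5) + gcd(1,2) + gcd(1,3) = 4+1+1+1 = 7.
By Pick's theorem I = A − B/2 + 1 = 10.5 − 7/2 + 1 = 8.

8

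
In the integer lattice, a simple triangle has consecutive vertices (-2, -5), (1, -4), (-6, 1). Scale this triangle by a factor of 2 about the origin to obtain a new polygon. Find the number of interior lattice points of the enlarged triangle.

The shoelace formula gives twice the area as |[(-2)·(-4) − 1·(-5)] + [1·1 − (-6)·(-4)] + [(-6)·(-5) − (-2)·1]| = 22, so the area is 11.
Along each edge there are gcd(|Δx|,|Δy|)+1 lattice points, so counting each shared vertex once the boundary has gcd(3,1) + gcd(7,5) + gcd(4,6) = 1+1+2 = 4.
Scaling by 2 multiplies the area by 2² = 4 (so the new area is 44) and multiplies the boundary lattice-point count by 2, giving 8.
By Pick's theorem, the interior count of the dilated polygon is 44 − 8/2 + 1 = 41.

41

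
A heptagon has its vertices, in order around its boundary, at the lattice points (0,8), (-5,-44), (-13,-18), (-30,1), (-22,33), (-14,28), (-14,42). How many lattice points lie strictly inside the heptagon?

Using the shoelace formula, 2A = |(0·(-44) − (-5)·8) + ((-5)·(-18) − (-13)·(-44)) + ((-13)·1 − (-30)·(-18)) + ((-30)·33 − (-22)·1) + ((-22)·28 − (-14)·33) + ((-14)·42 − (-14)·28) + ((-14)·8 − 0·42)| = 2425, so the area is 2425/2.
The number of boundary lattice points is Σ gcd(|Δx|,|Δy|) = gcd(5,52) + gcd(8,26) + gcd(17,19) + gcd(8,32) + gcd(8,5) + gcd(0,14) + gcd(14,34) = 1+2+1+8+1+14+2 = 29.
By Pick's theorem A = I + B/2 − 1, so I = 2425/2 − 29/2 + 1 = 1199.

1199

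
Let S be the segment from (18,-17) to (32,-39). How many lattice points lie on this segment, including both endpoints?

The number of lattice points on a segment between lattice points is gcd(|Δx|,|Δy|) + 1 = gcd(14,22) + 1 = 2 + 1 = 3.

3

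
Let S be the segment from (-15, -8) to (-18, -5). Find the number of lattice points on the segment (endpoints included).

The number of lattice points on a segment between lattice points is gcd(|Δx|,|Δy|) + 1 = gcd(3,3) + 1 = 3 + 1 = 4.

4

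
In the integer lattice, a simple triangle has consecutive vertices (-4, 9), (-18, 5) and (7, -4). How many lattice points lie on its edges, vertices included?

Along each edge there are gcd(|Δx|,|Δy|)+1 lattice points, so counting each shared vertex once the boundary has gcd(14,4) + gcd(25,9) + gcd(11,13) = 2+1+1 = 4.

4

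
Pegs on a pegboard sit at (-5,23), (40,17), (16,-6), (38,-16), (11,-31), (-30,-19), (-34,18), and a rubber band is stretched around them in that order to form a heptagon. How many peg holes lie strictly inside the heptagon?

By the shoelace formula, twice the signed area is |[(-5)·17 − 40·23] + [40·(-6) − 16·17] + [16·(-16) − 38·(-6)] + [38·(-31) − 11·(-16)] + [11·(-19) − (-30)·(-31)] + [(-30)·18 − (-34)·(-19)] + [(-34)·23 − (-5)·18]| = 5564, so the area is 2782.
Summing gcd(|Δx|,|Δy|) over the edges gives the boundary count: gcd(45,6) + gcd(24,23) + gcd(22,10) + gcd(27,15) + gcd(41,12) + gcd(4,37) + gcd(29,5) = 3+1+2+3+1+1+1 = 12.
Pick's theorem gives I = A − B/2 + 1 = 2782 − 12/2 + 1 = 2777.

2777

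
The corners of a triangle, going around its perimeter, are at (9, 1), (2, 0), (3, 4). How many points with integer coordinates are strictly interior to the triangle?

12

Using the shoelace formula, 2A = |(9·0 − 2·1) + (2·4 − 3·0) + (3·1 − 9·4)| = 27, so the area is 27/2.
Along each edge there are gcd(|Δx|,|Δy|)+1 lattice points, so counting each shared vertex once the boundary has gcd(7,1) + gcd(1,4) + gcd(6,3) = 1+1+3 = 5.
Pick's theorem gives I = A − B/2 + 1 = 27/2 − 5/2 + 1 = 12.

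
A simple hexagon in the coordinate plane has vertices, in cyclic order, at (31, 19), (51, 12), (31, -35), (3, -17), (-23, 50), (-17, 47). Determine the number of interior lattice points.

The shoelace formula gives twice the area as |(31·12 − 51·19) + (51·(-35) − 31·12) + (31·(-17) − 3·(-35)) + (3·50 − (-23)·(-17)) + ((-23)·47 − (-17)·50) + ((-17)·19 − 31·47)| = 5428, so the area is 2714.
Along each edge there are gcd(|Δx|,|Δy|)+1 lattice points, so counting each shared vertex once the boundary has gcd(20,7) + gcd(20,47) + gcd(28,18) + gcd(26,67) + gcd(6,3) + gcd(48,28) = 1+1+2+1+3+4 = 12.
Pick's theorem gives I = A − B/2 + 1 = 2714 − 12/2 + 1 = 2709.

2709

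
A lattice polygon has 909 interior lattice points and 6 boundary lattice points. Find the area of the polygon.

Pick's theorem states A = I + B/2 − 1, so A = 909 + 6/2 − 1 = 911.

911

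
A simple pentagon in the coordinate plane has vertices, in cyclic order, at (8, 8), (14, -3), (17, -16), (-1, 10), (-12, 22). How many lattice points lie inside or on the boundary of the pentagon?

169

By the shoelace formula, twice the signed area is |(8·(-3) − 14·8) + (14·(-16) − 17·(-3)) + (17·10 − (-1)·(-16)) + ((-1)·22 − (-12)·10) + ((-12)·8 − 8·22)| = 329, so the area is 329/2.
The number of boundary lattice points is Σ gcd(|Δx|,|Δy|) = gcd(6,11) + gcd(3,13) + gcd(18,26) + gcd(11,12) + gcd(20,14) = 1+1+2+1+2 = 7.
Pick's theorem gives I = A − B/2 + 1 = 329/2 − 7/2 + 1 = 162, so the closed region contains I + B = 162 + 7 = 169 lattice points.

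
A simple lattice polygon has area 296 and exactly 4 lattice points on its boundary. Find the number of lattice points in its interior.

From Pick's theorem, I = A − B/2 + 1 = 296 − 4/2 + 1 = 295.

295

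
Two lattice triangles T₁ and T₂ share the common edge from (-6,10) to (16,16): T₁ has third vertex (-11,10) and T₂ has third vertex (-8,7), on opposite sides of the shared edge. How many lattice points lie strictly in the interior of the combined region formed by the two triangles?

37

The union is the simple quadrilateral with vertices (-6,10), (-11,10), (16,16), (-8,7) in order.
The shoelace formula gives twice the area as |((-6)·10 − (-11)·10) + ((-11)·16 − 16·10) + (16·7 − (-8)·16) + ((-8)·10 − (-6)·7)| = 84, so the area is 42.
The number of boundary lattice points is Σ gcd(|Δx|,|Δy|) = gcd(5,0) + gcd(27,6) + gcd(24,9) + gcd(2,3) = 5+3+3+1 = 12.
By Pick's theorem I = A − B/2 + 1 = 42 − 12/2 + 1 = 37.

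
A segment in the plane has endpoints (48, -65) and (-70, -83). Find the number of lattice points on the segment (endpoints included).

3

The number of lattice points on a segment between lattice points is gcd(|Δx|,|Δy|) + 1 = gcd(118,18) + 1 = 2 + 1 = 3.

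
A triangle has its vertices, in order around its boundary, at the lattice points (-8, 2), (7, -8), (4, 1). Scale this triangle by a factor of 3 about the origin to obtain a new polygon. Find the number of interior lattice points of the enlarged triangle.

460

By the shoelace formula, twice the signed area is |[(-8)·(-8) − 7·2] + [7·1 − 4·(-8)] + [4·2 − (-8)·1]| = 105, so the area is 105/2.
Summing gcd(|Δx|,|Δy|) over the edges gives the boundary count: gcd(15,10) + gcd(3,9) + gcd(12,1) = 5+3+1 = 9.
Scaling by 3 multiplies the area by 3² = 9 (so the new area is 945/2) and multiplies the boundary lattice-point count by 3, giving 27.
By Pick's theorem, the interior count of the dilated polygon is 945/2 − 27/2 + 1 = 460.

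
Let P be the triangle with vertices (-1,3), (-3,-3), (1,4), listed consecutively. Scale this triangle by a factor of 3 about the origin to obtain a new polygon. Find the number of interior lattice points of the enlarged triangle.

40

Using the shoelace formula, 2A = |((-1)·(-3) − (-3)·3) + ((-3)·4 − 1·(-3)) + (1·3 − (-1)·4)| = 10, so the area is 5.
Along each edge there are gcd(|Δx|,|Δy|)+1 lattice points, so counting each shared vertex once the boundary has gcd(2,6) + gcd(4,7) + gcd(2,1) = 2+1+1 = 4.
Scaling by 3 multiplies the area by 3² = 9 (so the new area is 45) and multiplies the boundary lattice-point count by 3, giving 12.
By Pick's theorem, the interior count of the dilated polygon is 45 − 12/2 + 1 = 40.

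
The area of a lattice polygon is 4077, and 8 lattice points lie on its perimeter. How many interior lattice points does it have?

Pick's theorem A = I + B/2 − 1 rearranges to I = A − B/2 + 1 = 4077 − 8/2 + 1 = 4074.

4074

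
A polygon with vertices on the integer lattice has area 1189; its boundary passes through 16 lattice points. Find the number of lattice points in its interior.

Pick's theorem A = I + B/2 − 1 rearranges to I = A − B/2 + 1 = 1189 − 16/2 + 1 = 1182.

1182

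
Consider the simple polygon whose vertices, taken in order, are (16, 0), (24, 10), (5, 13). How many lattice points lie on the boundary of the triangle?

4

Along each edge there are gcd(|Δx|,|Δy|)+1 lattice points, so counting each shared vertex once the boundary has gcd(8,10) + gcd(19,3) + gcd(11,13) = 2+1+1 = 4.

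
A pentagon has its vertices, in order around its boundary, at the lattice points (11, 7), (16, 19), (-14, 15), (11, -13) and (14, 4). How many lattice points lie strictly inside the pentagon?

447

Using the shoelace formula, 2A = |(11·19 − 16·7) + (16·15 − (-14)·19) + ((-14)·(-13) − 11·15) + (11·4 − 14·(-13)) + (14·7 − 11·4)| = 900, so the area is 450.
Along each edge there are gcd(|Δx|,|Δy|)+1 lattice points, so counting each shared vertex once the boundary has gcd(5,12) + gcd(30,4) + gcd(25,28) + gcd(3,17) + gcd(3,3) = 1+2+1+1+3 = 8.
Pick's theorem gives I = A − B/2 + 1 = 450 − 8/2 + 1 = 447.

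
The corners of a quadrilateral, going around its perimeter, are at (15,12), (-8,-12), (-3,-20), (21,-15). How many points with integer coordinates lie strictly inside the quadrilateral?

489

By the shoelace formula, twice the signed area is |(15·(-12) − (-8)·12) + ((-8)·(-20) − (-3)·(-12)) + ((-3)·(-15) − 21·(-20)) + (21·12 − 15·(-15))| = 982, so the area is 491.
Along each edge there are gcd(|Δx|,|Δy|)+1 lattice points, so counting each shared vertex once the boundary has gcd(23,24) + gcd(5,8) + gcd(24,5) + gcd(6,27) = 1+1+1+3 = 6.
Pick's theorem gives I = A − B/2 + 1 = 491 − 6/2 + 1 = 489.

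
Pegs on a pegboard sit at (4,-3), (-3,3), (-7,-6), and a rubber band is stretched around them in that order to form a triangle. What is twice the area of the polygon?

87

By the shoelace formula, twice the signed area is |[4·3 − (-3)·(-3)] + [(-3)·(-6) − (-7)·3] + [(-7)·(-3) − 4·(-6)]| = 87, so the area is 43.5.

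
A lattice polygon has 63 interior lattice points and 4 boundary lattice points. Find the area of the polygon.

64

By Pick's theorem, A = I + B/2 − 1 = 63 + 4/2 − 1 = 64.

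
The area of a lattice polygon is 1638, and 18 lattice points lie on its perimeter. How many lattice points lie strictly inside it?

Pick's theorem A = I + B/2 − 1 rearranges to I = A − B/2 + 1 = 1638 − 18/2 + 1 = 1630.

1630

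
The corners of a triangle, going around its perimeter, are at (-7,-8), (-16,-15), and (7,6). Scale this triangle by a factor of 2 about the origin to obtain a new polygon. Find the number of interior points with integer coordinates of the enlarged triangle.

Using the shoelace formula, 2A = |[(-7)·(-15) − (-16)·(-8)] + [(-16)·6 − 7·(-15)] + [7·(-8) − (-7)·6]| = 28, so the area is 14.
Summing gcd(|Δx|,|Δy|) over the edges gives the boundary count: gcd(9,7) + gcd(23,21) + gcd(14,14) = 1+1+14 = 16.
Scaling by 2 multiplies the area by 2² = 4 (so the new area is 56) and multiplies the boundary lattice-point count by 2, giving 32.
By Pick's theorem, the interior count of the dilated polygon is 56 − 32/2 + 1 = 41.

41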